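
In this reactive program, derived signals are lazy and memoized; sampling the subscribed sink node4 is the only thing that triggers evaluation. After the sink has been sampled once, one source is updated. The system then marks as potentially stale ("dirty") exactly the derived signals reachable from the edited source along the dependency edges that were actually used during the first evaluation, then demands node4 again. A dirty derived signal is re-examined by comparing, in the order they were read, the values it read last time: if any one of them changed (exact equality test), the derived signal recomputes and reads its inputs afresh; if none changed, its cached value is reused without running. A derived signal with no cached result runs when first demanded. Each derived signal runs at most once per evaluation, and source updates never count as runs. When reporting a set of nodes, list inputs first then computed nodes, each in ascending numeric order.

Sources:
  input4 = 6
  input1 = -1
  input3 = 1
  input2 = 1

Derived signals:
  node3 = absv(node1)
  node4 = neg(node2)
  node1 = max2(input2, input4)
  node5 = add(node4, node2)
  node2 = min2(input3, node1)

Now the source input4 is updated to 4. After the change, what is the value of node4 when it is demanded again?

Demanding node4 again yields -1.
Note the absorption at node2: it re-runs yet its value is the same, leaving the output's value untouched.

First demand of the output computes:
  node1 = max2(1, 6) = 6
  node2 = min2(1, 6) = 1
  node4 = neg(1) = -1

After the edit, cleaning proceeds:
  node1: a read changed (input4 6->4) — executes, giving 4.
  node2: a read changed (node1 6->4) — executes, giving 1 — identical to its old value.
  node4: dirty, but its reads are unchanged (node2 unchanged); cached -1 stands.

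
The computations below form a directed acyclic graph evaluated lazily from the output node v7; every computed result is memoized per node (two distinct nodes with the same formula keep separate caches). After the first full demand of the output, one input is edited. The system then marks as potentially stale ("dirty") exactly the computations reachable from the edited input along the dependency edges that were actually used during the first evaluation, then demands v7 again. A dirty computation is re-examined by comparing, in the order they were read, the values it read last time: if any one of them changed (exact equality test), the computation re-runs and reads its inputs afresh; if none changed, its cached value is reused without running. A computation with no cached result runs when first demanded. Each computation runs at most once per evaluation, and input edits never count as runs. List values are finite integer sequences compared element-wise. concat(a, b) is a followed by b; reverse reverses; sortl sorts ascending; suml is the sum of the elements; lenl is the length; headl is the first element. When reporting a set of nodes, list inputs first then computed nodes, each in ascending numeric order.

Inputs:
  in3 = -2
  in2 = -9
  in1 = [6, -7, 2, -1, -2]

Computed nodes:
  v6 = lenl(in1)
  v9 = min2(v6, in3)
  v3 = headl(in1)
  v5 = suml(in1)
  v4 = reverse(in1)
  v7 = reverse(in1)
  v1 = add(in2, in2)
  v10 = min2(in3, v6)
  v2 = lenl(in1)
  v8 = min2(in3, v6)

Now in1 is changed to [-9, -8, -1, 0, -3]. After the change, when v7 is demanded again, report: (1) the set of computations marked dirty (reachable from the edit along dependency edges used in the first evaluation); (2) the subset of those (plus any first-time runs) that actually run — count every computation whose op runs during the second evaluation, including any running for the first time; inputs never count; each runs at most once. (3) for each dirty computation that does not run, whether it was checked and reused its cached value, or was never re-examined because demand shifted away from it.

First demand of the output computes:
  v7 = reverse([6, -7, 2, -1, -2]) = [-2, -1, 2, -7, 6]

After the edit, cleaning proceeds:
  v7: a read changed (in1 [6, -7, 2, -1, -2]->[-9, -8, -1, 0, -3]) — executes, giving [-3, 0, -1, -8, -9].

The edit dirties: v7.
1 computations run: v7.
No dirty computation escaped a run.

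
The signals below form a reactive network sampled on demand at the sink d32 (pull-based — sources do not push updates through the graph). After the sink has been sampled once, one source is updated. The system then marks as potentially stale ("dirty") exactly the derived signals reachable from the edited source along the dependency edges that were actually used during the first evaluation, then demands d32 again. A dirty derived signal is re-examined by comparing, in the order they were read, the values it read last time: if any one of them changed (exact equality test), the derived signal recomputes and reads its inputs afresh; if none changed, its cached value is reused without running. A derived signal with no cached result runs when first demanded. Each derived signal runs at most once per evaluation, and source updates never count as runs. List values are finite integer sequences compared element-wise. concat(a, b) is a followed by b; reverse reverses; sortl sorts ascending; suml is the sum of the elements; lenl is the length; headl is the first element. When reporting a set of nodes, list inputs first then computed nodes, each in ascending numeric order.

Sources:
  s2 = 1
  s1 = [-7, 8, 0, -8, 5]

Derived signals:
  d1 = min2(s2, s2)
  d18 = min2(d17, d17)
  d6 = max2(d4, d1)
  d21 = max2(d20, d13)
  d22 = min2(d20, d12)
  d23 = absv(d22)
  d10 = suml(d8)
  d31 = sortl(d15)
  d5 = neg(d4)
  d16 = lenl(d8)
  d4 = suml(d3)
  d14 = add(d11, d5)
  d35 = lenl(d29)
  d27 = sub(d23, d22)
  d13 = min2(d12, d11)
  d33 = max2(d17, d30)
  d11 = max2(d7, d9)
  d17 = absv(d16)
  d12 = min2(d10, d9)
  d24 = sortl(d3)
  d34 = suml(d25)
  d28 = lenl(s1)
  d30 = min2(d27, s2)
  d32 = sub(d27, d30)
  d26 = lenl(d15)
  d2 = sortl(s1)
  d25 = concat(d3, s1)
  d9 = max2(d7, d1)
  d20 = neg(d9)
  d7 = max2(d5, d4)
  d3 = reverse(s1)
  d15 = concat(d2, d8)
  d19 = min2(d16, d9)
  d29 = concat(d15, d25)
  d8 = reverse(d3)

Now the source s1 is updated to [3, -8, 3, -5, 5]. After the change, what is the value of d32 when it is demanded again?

Initial pass — values computed on the first demand:
  d1 = min2(1, 1) = 1
  d3 = reverse([-7, 8, 0, -8, 5]) = [5, -8, 0, 8, -7]
  d4 = suml([5, -8, 0, 8, -7]) = -2
  d5 = neg(-2) = 2
  d7 = max2(2, -2) = 2
  d8 = reverse([5, -8, 0, 8, -7]) = [-7, 8, 0, -8, 5]
  d9 = max2(2, 1) = 2
  d10 = suml([-7, 8, 0, -8, 5]) = -2
  d12 = min2(-2, 2) = -2
  d20 = neg(2) = -2
  d22 = min2(-2, -2) = -2
  d23 = absv(-2) = 2
  d27 = sub(2, -2) = 4
  d30 = min2(4, 1) = 1
  d32 = sub(4, 1) = 3

Second demand — change propagation:
  d3: re-runs because s1 [-7, 8, 0, -8, 5]->[3, -8, 3, -5, 5]; new result [5, -5, 3, -8, 3].
  d4: re-runs because d3 [5, -8, 0, 8, -7]->[5, -5, 3, -8, 3]; new result -2 (unchanged).
  d5: re-examined; everything it read last time is the same (d4 unchanged) — cache 2 kept, no run.
  d7: re-examined; everything it read last time is the same (d5 unchanged, d4 unchanged) — cache 2 kept, no run.
  d8: re-runs because d3 [5, -8, 0, 8, -7]->[5, -5, 3, -8, 3]; new result [3, -8, 3, -5, 5].
  d9: re-examined; everything it read last time is the same (d7 unchanged, d1 unchanged) — cache 2 kept, no run.
  d10: re-runs because d8 [-7, 8, 0, -8, 5]->[3, -8, 3, -5, 5]; new result -2 (unchanged).
  d12: re-examined; everything it read last time is the same (d10 unchanged, d9 unchanged) — cache -2 kept, no run.
  d20: re-examined; everything it read last time is the same (d9 unchanged) — cache -2 kept, no run.
  d22: re-examined; everything it read last time is the same (d20 unchanged, d12 unchanged) — cache -2 kept, no run.
  d23: re-examined; everything it read last time is the same (d22 unchanged) — cache 2 kept, no run.
  d27: re-examined; everything it read last time is the same (d23 unchanged, d22 unchanged) — cache 4 kept, no run.
  d30: re-examined; everything it read last time is the same (d27 unchanged, s2 unchanged) — cache 1 kept, no run.
  d32: re-examined; everything it read last time is the same (d27 unchanged, d30 unchanged) — cache 3 kept, no run.

The important point: at d5 every value read last time is unchanged, so the dirty flag clears without a run.

d32 now evaluates to 3.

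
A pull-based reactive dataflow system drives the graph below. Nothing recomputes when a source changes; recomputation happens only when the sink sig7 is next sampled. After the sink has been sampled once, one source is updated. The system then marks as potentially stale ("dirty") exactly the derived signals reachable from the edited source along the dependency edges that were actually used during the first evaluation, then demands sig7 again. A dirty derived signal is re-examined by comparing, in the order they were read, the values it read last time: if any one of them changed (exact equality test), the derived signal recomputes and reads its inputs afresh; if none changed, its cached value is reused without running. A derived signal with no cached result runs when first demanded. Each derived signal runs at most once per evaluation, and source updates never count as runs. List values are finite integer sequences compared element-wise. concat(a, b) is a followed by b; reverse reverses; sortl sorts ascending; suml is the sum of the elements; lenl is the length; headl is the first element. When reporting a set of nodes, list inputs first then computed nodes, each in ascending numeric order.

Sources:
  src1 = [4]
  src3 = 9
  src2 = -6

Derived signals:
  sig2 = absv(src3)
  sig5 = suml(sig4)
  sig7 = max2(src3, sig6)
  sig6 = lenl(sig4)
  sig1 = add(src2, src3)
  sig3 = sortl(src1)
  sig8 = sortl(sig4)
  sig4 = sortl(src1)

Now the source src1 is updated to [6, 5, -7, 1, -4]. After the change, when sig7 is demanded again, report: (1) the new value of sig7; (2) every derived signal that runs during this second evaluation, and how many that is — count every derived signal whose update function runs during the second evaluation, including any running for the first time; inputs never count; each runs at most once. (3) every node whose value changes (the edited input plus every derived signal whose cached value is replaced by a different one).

New value of sig7: 9.
Derived signals that run: sig4, sig6, sig7 — 3 in total.
Values that change: src1, sig4, sig6.

First evaluation (everything demanded from the output):
  sig4 = sortl([4]) = [4]
  sig6 = lenl([4]) = 1
  sig7 = max2(9, 1) = 9

Propagation after the edit:
  sig4: runs — src1 [4]->[6, 5, -7, 1, -4]; result [-7, -4, 1, 5, 6].
  sig6: runs — sig4 [4]->[-7, -4, 1, 5, 6]; result 5.
  sig7: runs — sig6 1->5; result 9 (same value as before).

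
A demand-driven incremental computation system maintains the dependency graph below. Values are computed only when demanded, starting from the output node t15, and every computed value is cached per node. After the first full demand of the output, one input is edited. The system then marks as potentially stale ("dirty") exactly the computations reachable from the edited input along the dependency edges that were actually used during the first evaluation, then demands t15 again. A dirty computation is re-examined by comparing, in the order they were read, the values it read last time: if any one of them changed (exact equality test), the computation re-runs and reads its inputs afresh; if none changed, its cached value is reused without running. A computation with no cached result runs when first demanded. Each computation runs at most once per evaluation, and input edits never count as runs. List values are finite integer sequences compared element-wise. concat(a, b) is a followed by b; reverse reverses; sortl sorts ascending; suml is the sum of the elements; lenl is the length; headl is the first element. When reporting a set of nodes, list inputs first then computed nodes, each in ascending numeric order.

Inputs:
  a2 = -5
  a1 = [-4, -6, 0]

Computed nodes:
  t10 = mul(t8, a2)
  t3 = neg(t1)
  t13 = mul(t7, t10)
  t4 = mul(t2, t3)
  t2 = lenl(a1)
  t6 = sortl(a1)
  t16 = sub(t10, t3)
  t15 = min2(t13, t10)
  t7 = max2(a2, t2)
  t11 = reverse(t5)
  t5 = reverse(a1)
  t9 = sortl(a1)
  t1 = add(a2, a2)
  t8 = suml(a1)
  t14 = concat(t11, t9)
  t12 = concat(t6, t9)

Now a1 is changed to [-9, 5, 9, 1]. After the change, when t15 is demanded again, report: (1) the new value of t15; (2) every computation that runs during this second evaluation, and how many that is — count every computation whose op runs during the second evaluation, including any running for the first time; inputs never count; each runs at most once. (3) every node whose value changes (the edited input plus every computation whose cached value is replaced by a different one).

New value of t15: -120.
Computations that run: t2, t7, t8, t10, t13, t15 — 6 in total.
Values that change: a1, t2, t7, t8, t10, t13, t15.

First evaluation (everything demanded from the output):
  t2 = lenl([-4, -6, 0]) = 3
  t7 = max2(-5, 3) = 3
  t8 = suml([-4, -6, 0]) = -10
  t10 = mul(-10, -5) = 50
  t13 = mul(3, 50) = 150
  t15 = min2(150, 50) = 50

Propagation after the edit:
  t2: runs — a1 [-4, -6, 0]->[-9, 5, 9, 1]; result 4.
  t7: runs — t2 3->4; result 4.
  t8: runs — a1 [-4, -6, 0]->[-9, 5, 9, 1]; result 6.
  t10: runs — t8 -10->6; result -30.
  t13: runs — t7 3->4; t10 50->-30; result -120.
  t15: runs — t13 150->-120; t10 50->-30; result -120.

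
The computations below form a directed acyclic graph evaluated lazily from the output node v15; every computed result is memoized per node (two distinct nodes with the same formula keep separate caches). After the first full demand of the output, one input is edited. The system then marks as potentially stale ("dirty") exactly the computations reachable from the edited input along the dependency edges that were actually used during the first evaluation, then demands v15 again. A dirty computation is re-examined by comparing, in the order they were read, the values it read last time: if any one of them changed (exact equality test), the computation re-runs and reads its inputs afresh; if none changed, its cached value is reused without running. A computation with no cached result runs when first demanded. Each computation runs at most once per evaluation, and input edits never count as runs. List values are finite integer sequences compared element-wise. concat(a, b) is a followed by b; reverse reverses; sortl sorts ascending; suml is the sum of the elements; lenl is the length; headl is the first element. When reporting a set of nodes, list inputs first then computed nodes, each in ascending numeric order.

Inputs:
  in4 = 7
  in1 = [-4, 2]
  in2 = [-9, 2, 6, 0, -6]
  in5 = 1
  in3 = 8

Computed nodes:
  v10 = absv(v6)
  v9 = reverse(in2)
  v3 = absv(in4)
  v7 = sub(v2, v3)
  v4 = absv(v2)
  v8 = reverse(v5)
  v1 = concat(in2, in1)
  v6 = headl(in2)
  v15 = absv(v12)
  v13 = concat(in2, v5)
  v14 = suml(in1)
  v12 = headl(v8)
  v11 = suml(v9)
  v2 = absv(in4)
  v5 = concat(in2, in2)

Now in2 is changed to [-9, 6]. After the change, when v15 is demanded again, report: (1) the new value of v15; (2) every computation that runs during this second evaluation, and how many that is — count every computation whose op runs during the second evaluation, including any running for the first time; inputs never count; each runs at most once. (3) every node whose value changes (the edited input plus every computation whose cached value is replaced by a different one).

First demand of the output computes:
  v5 = concat([-9, 2, 6, 0, -6], [-9, 2, 6, 0, -6]) = [-9, 2, 6, 0, -6, -9, 2, 6, 0, -6]
  v8 = reverse([-9, 2, 6, 0, -6, -9, 2, 6, 0, -6]) = [-6, 0, 6, 2, -9, -6, 0, 6, 2, -9]
  v12 = headl([-6, 0, 6, 2, -9, -6, 0, 6, 2, -9]) = -6
  v15 = absv(-6) = 6

After the edit, cleaning proceeds:
  v5: a read changed (in2 [-9, 2, 6, 0, -6]->[-9, 6]; in2 [-9, 2, 6, 0, -6]->[-9, 6]) — executes, giving [-9, 6, -9, 6].
  v8: a read changed (v5 [-9, 2, 6, 0, -6, -9, 2, 6, 0, -6]->[-9, 6, -9, 6]) — executes, giving [6, -9, 6, -9].
  v12: a read changed (v8 [-6, 0, 6, 2, -9, -6, 0, 6, 2, -9]->[6, -9, 6, -9]) — executes, giving 6.
  v15: a read changed (v12 -6->6) — executes, giving 6 — identical to its old value.

Demanding v15 again yields 6.
4 computations run: v5, v8, v12, v15.
The nodes whose values change: in2, v5, v8, v12.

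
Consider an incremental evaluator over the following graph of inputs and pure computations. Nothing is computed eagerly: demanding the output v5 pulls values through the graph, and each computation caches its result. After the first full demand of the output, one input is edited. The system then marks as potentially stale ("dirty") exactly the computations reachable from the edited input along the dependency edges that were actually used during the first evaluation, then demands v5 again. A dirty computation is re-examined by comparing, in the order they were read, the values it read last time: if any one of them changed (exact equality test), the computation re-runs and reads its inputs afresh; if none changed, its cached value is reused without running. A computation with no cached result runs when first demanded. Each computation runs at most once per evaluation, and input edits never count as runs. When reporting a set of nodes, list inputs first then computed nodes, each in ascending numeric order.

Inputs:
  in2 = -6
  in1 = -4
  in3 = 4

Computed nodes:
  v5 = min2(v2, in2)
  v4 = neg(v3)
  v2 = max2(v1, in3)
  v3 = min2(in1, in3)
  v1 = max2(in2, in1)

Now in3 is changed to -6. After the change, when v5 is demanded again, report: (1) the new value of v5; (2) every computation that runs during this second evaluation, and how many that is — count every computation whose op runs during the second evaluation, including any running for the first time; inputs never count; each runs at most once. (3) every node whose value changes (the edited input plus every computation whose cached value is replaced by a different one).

Initial pass — values computed on the first demand:
  v1 = max2(-6, -4) = -4
  v2 = max2(-4, 4) = 4
  v5 = min2(4, -6) = -6

Second demand — change propagation:
  v2: re-runs because in3 4->-6; new result -4.
  v5: re-runs because v2 4->-4; new result -6 (unchanged).

v5 now evaluates to -6.
Run set: v2, v5 (2 run).
Changed values: in3, v2.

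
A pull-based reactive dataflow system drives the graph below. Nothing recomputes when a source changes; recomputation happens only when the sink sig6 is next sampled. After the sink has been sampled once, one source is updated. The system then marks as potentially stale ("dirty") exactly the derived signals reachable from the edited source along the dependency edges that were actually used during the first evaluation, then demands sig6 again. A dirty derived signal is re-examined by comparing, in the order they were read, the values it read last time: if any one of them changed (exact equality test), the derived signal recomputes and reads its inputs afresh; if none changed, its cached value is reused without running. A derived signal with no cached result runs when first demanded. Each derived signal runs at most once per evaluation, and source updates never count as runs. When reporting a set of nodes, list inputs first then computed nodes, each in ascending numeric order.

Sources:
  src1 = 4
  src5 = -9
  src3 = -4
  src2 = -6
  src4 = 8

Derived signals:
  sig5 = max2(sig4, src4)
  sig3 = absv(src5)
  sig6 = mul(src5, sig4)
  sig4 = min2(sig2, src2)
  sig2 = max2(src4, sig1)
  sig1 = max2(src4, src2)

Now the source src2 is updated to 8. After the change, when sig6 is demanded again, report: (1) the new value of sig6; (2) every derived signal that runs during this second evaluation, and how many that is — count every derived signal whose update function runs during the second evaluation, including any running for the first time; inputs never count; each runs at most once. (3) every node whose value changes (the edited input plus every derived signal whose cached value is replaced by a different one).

New value of sig6: -72.
Derived signals that run: sig1, sig4, sig6 — 3 in total.
Values that change: src2, sig4, sig6.
Key observation: the cutoff stops propagation at sig2 — its inputs' values are unchanged, so it reuses its cache.

First evaluation (everything demanded from the output):
  sig1 = max2(8, -6) = 8
  sig2 = max2(8, 8) = 8
  sig4 = min2(8, -6) = -6
  sig6 = mul(-9, -6) = 54

Propagation after the edit:
  sig1: runs — src2 -6->8; result 8 (same value as before).
  sig2: checked — values it read are unchanged (src4 unchanged, sig1 unchanged); reused cached 8 without running.
  sig4: runs — src2 -6->8; result 8.
  sig6: runs — sig4 -6->8; result -72.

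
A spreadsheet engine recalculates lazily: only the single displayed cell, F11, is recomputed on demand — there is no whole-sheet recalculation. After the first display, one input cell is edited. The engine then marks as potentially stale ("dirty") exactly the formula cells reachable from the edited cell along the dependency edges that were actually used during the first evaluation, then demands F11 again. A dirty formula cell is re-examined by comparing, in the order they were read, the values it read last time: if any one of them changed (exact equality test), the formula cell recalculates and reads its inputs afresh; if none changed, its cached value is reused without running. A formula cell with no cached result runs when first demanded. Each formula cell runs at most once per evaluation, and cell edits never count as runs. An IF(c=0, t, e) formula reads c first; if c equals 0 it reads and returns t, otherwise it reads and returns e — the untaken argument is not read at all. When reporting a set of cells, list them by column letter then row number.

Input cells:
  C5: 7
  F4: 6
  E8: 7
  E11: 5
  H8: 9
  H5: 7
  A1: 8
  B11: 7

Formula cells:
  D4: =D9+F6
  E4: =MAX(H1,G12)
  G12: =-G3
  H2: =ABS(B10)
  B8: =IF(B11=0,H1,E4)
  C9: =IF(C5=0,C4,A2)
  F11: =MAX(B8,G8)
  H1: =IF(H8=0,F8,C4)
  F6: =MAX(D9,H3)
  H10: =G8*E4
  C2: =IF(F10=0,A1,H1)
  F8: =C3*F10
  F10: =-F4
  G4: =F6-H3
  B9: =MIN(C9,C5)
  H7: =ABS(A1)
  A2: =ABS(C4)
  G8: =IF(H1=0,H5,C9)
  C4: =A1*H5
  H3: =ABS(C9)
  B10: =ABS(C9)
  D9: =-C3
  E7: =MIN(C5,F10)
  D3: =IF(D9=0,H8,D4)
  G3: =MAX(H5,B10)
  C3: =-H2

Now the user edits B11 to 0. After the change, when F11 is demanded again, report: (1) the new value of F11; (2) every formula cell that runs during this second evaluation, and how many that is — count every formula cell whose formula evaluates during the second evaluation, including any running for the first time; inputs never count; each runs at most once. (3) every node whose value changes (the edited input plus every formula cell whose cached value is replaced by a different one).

First evaluation (everything demanded from the output):
  C4 = 8 * 7 = 56
  A2 = ABS(56) = 56
  C9 = IF(C5=0: C5=7 -> else branch A2) = 56
  B10 = ABS(56) = 56
  G3 = MAX(7, 56) = 56
  G12 = -(56) = -56
  H1 = IF(H8=0: H8=9 -> else branch C4) = 56
  E4 = MAX(56, -56) = 56
  B8 = IF(B11=0: B11=7 -> else branch E4) = 56
  G8 = IF(H1=0: H1=56 -> else branch C9) = 56
  F11 = MAX(56, 56) = 56

Propagation after the edit:
  B8: runs — B11 7->0; result 56 (same value as before).
  F11: checked — values it read are unchanged (B8 unchanged, G8 unchanged); reused cached 56 without running.

Key observation: the change is absorbed at B8 — it re-runs but produces the same value, and the output's value is unchanged.

New value of F11: 56.
Formula cells that run: B8 — 1 in total.
Values that change: B11.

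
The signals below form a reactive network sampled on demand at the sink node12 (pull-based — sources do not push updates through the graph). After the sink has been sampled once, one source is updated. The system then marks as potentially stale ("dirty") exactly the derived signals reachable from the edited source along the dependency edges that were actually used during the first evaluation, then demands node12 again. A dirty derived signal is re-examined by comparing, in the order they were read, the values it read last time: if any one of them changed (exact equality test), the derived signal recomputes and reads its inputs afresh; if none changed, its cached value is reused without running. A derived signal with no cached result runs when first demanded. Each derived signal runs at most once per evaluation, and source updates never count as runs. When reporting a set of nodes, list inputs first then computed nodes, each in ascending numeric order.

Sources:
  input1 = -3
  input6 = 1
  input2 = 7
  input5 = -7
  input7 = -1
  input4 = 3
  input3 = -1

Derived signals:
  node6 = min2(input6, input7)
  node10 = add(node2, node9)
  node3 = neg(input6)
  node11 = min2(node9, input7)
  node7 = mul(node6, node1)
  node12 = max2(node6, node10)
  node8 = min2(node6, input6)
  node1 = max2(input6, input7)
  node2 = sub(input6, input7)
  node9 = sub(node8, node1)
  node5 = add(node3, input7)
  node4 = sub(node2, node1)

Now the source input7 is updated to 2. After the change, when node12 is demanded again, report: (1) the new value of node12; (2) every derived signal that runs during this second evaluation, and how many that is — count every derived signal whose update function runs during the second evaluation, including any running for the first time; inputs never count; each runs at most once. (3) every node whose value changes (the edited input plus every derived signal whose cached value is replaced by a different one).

node12 now evaluates to 1.
Run set: node1, node2, node6, node8, node9, node10, node12 (7 run).
Changed values: input7, node1, node2, node6, node8, node9, node10, node12.

Initial pass — values computed on the first demand:
  node1 = max2(1, -1) = 1
  node2 = sub(1, -1) = 2
  node6 = min2(1, -1) = -1
  node8 = min2(-1, 1) = -1
  node9 = sub(-1, 1) = -2
  node10 = add(2, -2) = 0
  node12 = max2(-1, 0) = 0

Second demand — change propagation:
  node1: re-runs because input7 -1->2; new result 2.
  node2: re-runs because input7 -1->2; new result -1.
  node6: re-runs because input7 -1->2; new result 1.
  node8: re-runs because node6 -1->1; new result 1.
  node9: re-runs because node8 -1->1; node1 1->2; new result -1.
  node10: re-runs because node2 2->-1; node9 -2->-1; new result -2.
  node12: re-runs because node6 -1->1; node10 0->-2; new result 1.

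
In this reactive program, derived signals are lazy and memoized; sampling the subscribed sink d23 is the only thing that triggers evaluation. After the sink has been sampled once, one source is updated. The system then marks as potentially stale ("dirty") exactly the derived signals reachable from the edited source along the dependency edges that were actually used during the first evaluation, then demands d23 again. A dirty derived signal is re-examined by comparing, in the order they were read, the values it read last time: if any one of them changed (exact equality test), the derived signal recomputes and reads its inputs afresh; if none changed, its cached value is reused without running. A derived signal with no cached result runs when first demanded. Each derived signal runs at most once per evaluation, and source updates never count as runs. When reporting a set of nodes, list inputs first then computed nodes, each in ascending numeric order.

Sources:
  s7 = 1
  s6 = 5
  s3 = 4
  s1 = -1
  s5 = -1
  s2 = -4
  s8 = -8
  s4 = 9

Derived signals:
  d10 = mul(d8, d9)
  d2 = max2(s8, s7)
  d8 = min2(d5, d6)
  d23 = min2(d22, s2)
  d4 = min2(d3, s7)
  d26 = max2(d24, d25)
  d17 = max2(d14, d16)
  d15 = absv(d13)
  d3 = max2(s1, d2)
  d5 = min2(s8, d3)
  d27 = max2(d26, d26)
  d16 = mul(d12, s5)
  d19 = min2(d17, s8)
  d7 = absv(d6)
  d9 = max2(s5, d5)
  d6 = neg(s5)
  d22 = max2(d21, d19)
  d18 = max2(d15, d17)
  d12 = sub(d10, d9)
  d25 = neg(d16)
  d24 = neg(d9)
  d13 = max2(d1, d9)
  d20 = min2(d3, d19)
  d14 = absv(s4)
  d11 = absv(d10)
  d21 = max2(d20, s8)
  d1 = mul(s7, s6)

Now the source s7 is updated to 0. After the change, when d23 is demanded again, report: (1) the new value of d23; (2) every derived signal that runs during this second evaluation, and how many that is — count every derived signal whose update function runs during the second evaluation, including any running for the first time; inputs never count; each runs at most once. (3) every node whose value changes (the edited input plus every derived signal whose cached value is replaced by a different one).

Demanding d23 again yields -8.
4 derived signals run: d2, d3, d5, d20.
The nodes whose values change: s7, d2, d3.
Note where the cutoff bites: d8 is checked, finds nothing changed, and keeps its cache.

First demand of the output computes:
  d2 = max2(-8, 1) = 1
  d3 = max2(-1, 1) = 1
  d5 = min2(-8, 1) = -8
  d6 = neg(-1) = 1
  d8 = min2(-8, 1) = -8
  d9 = max2(-1, -8) = -1
  d10 = mul(-8, -1) = 8
  d12 = sub(8, -1) = 9
  d14 = absv(9) = 9
  d16 = mul(9, -1) = -9
  d17 = max2(9, -9) = 9
  d19 = min2(9, -8) = -8
  d20 = min2(1, -8) = -8
  d21 = max2(-8, -8) = -8
  d22 = max2(-8, -8) = -8
  d23 = min2(-8, -4) = -8

After the edit, cleaning proceeds:
  d2: a read changed (s7 1->0) — executes, giving 0.
  d3: a read changed (d2 1->0) — executes, giving 0.
  d5: a read changed (d3 1->0) — executes, giving -8 — identical to its old value.
  d8: dirty, but its reads are unchanged (d5 unchanged, d6 unchanged); cached -8 stands.
  d9: dirty, but its reads are unchanged (s5 unchanged, d5 unchanged); cached -1 stands.
  d10: dirty, but its reads are unchanged (d8 unchanged, d9 unchanged); cached 8 stands.
  d12: dirty, but its reads are unchanged (d10 unchanged, d9 unchanged); cached 9 stands.
  d16: dirty, but its reads are unchanged (d12 unchanged, s5 unchanged); cached -9 stands.
  d17: dirty, but its reads are unchanged (d14 unchanged, d16 unchanged); cached 9 stands.
  d19: dirty, but its reads are unchanged (d17 unchanged, s8 unchanged); cached -8 stands.
  d20: a read changed (d3 1->0) — executes, giving -8 — identical to its old value.
  d21: dirty, but its reads are unchanged (d20 unchanged, s8 unchanged); cached -8 stands.
  d22: dirty, but its reads are unchanged (d21 unchanged, d19 unchanged); cached -8 stands.
  d23: dirty, but its reads are unchanged (d22 unchanged, s2 unchanged); cached -8 stands.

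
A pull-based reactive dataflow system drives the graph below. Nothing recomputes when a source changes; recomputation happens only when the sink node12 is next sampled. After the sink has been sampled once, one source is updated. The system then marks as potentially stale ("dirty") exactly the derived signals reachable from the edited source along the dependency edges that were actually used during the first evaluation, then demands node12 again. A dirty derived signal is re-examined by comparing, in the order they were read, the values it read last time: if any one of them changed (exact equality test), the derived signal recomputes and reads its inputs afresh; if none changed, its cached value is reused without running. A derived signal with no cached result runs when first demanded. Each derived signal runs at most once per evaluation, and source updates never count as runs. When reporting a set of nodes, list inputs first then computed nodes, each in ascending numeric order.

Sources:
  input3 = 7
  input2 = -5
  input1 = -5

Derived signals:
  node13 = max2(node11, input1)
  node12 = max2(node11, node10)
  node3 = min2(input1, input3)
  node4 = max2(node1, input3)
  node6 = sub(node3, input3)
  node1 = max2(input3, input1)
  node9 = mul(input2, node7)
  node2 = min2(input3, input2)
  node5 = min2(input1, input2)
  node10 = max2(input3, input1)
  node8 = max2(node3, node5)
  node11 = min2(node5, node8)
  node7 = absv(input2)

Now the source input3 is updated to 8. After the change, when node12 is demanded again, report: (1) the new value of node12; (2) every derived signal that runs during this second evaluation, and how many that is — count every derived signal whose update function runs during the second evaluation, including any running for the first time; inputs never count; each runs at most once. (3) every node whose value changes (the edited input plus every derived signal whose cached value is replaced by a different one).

New value of node12: 8.
Derived signals that run: node3, node10, node12 — 3 in total.
Values that change: input3, node10, node12.
Key observation: the cutoff stops propagation at node8 — its inputs' values are unchanged, so it reuses its cache.

First evaluation (everything demanded from the output):
  node3 = min2(-5, 7) = -5
  node5 = min2(-5, -5) = -5
  node8 = max2(-5, -5) = -5
  node10 = max2(7, -5) = 7
  node11 = min2(-5, -5) = -5
  node12 = max2(-5, 7) = 7

Propagation after the edit:
  node3: runs — input3 7->8; result -5 (same value as before).
  node8: checked — values it read are unchanged (node3 unchanged, node5 unchanged); reused cached -5 without running.
  node10: runs — input3 7->8; result 8.
  node11: checked — values it read are unchanged (node5 unchanged, node8 unchanged); reused cached -5 without running.
  node12: runs — node10 7->8; result 8.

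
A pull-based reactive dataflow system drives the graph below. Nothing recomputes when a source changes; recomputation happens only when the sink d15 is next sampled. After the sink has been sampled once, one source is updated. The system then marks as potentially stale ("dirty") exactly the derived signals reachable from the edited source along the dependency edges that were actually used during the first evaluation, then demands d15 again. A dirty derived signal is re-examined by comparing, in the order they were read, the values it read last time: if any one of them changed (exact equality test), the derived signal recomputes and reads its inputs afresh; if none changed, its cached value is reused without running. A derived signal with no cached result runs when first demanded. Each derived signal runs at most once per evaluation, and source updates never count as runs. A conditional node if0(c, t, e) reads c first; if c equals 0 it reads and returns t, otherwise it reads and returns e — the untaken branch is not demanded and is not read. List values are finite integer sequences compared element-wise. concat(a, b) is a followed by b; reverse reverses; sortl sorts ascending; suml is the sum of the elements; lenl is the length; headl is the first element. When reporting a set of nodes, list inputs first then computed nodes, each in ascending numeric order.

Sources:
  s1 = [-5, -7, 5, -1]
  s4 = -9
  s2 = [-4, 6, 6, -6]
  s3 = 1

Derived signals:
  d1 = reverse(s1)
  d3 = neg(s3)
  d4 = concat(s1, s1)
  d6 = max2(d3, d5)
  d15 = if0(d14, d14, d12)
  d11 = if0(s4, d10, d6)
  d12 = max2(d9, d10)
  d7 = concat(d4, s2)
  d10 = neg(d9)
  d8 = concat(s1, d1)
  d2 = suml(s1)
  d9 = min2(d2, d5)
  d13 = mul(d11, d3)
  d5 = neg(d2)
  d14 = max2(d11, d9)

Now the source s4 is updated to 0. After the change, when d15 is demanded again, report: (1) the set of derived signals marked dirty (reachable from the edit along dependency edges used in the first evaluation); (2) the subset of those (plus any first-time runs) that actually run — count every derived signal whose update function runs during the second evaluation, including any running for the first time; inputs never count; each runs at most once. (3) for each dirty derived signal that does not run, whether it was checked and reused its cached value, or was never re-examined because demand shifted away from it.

First evaluation (everything demanded from the output):
  d2 = suml([-5, -7, 5, -1]) = -8
  d3 = neg(1) = -1
  d5 = neg(-8) = 8
  d6 = max2(-1, 8) = 8
  d9 = min2(-8, 8) = -8
  d10 = neg(-8) = 8
  d11 = if0(s4=-9 -> else branch d6) = 8
  d12 = max2(-8, 8) = 8
  d14 = max2(8, -8) = 8
  d15 = if0(d14=8 -> else branch d12) = 8

Propagation after the edit:
  d11: runs — s4 -9->0; result 8 (same value as before).
  d14: checked — values it read are unchanged (d11 unchanged, d9 unchanged); reused cached 8 without running.
  d15: checked — values it read are unchanged (d14 unchanged, d12 unchanged); reused cached 8 without running.

Key observation: the change is absorbed at d11 — it re-runs but produces the same value, and the output's value is unchanged.

Marked dirty: d11, d14, d15.
Derived signals that run: d11 — 1 in total.
Checked but reused from cache: d14, d15.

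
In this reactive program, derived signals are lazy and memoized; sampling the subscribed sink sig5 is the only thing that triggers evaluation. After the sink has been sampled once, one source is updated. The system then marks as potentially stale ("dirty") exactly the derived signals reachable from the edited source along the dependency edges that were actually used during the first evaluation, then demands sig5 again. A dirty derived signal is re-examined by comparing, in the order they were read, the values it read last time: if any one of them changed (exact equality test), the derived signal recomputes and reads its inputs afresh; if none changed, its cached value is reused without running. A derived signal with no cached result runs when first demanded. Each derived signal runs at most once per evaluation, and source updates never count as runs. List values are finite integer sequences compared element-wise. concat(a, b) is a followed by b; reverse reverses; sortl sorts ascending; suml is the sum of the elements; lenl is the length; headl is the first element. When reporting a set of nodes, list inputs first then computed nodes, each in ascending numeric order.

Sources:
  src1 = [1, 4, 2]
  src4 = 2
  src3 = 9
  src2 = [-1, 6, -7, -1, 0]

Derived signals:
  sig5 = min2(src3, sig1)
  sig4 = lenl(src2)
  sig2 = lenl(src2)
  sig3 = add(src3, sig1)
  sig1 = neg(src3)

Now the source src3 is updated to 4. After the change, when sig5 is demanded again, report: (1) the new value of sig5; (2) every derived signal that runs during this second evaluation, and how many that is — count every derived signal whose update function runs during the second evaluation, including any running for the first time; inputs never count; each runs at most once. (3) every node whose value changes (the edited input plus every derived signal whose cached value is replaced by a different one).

Demanding sig5 again yields -4.
2 derived signals run: sig1, sig5.
The nodes whose values change: src3, sig1, sig5.

First demand of the output computes:
  sig1 = neg(9) = -9
  sig5 = min2(9, -9) = -9

After the edit, cleaning proceeds:
  sig1: a read changed (src3 9->4) — executes, giving -4.
  sig5: a read changed (src3 9->4; sig1 -9->-4) — executes, giving -4.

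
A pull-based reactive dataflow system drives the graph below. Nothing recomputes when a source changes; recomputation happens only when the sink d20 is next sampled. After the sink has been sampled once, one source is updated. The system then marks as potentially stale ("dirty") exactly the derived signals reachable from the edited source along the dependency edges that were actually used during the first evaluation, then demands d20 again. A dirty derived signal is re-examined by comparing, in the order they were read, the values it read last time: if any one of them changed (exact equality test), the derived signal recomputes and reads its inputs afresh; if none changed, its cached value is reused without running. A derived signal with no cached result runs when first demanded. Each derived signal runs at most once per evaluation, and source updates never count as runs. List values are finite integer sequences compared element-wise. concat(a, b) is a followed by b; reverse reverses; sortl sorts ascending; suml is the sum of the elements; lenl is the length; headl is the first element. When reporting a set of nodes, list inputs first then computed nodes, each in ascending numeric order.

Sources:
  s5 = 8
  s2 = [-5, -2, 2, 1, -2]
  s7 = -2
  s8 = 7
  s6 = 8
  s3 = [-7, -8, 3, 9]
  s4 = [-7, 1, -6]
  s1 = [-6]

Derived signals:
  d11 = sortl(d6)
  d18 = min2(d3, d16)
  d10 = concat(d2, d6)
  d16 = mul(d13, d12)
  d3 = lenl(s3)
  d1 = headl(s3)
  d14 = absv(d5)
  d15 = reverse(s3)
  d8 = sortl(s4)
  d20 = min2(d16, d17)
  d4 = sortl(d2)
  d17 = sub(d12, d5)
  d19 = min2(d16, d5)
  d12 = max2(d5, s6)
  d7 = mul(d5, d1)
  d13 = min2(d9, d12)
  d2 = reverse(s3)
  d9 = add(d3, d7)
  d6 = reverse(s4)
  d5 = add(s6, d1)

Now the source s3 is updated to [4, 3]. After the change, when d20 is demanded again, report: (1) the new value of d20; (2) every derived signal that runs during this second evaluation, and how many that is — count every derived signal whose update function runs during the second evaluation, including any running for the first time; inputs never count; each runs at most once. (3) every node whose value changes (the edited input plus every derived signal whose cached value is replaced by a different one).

First evaluation (everything demanded from the output):
  d1 = headl([-7, -8, 3, 9]) = -7
  d3 = lenl([-7, -8, 3, 9]) = 4
  d5 = add(8, -7) = 1
  d7 = mul(1, -7) = -7
  d9 = add(4, -7) = -3
  d12 = max2(1, 8) = 8
  d13 = min2(-3, 8) = -3
  d16 = mul(-3, 8) = -24
  d17 = sub(8, 1) = 7
  d20 = min2(-24, 7) = -24

Propagation after the edit:
  d1: runs — s3 [-7, -8, 3, 9]->[4, 3]; result 4.
  d3: runs — s3 [-7, -8, 3, 9]->[4, 3]; result 2.
  d5: runs — d1 -7->4; result 12.
  d7: runs — d5 1->12; d1 -7->4; result 48.
  d9: runs — d3 4->2; d7 -7->48; result 50.
  d12: runs — d5 1->12; result 12.
  d13: runs — d9 -3->50; d12 8->12; result 12.
  d16: runs — d13 -3->12; d12 8->12; result 144.
  d17: runs — d12 8->12; d5 1->12; result 0.
  d20: runs — d16 -24->144; d17 7->0; result 0.

New value of d20: 0.
Derived signals that run: d1, d3, d5, d7, d9, d12, d13, d16, d17, d20 — 10 in total.
Values that change: s3, d1, d3, d5, d7, d9, d12, d13, d16, d17, d20.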